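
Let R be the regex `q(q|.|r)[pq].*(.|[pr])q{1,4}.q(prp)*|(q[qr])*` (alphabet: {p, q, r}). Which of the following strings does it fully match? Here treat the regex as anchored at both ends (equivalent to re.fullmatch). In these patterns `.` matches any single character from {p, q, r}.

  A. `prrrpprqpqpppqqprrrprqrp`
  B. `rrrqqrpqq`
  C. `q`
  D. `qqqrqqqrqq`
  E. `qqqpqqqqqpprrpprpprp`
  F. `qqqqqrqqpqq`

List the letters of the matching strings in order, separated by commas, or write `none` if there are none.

D

A → no match
B → no match
C → no match
D → match
E → no match
F → no match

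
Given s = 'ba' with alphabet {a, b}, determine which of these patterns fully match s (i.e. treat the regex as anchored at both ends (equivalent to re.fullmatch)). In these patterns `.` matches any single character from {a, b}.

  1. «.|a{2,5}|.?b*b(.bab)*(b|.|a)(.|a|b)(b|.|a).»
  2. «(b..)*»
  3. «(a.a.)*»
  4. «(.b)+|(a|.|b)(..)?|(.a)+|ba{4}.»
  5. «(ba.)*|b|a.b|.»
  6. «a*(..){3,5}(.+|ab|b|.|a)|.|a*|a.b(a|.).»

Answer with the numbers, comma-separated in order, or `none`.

4

1 → no match
2 → no match
3 → no match
4 → match
5 → no match
6 → no match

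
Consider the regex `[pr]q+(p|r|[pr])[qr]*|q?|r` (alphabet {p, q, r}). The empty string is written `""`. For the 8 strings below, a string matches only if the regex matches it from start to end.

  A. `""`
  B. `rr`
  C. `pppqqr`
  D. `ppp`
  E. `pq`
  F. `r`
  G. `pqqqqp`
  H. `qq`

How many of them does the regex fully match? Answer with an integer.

3

A → match
B → no match
C → no match
D → no match
E → no match
F → match
G → match
H → no match
Total matched: 3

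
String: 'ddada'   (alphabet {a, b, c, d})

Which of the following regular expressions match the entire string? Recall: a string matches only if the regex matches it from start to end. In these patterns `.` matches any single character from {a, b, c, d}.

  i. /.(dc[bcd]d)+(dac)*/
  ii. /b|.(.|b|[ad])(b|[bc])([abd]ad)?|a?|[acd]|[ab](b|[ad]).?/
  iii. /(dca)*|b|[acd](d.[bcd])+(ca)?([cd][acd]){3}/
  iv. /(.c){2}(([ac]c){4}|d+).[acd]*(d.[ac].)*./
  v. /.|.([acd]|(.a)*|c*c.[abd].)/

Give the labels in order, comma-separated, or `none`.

v

i → no match
ii → no match
iii → no match
iv → no match
v → match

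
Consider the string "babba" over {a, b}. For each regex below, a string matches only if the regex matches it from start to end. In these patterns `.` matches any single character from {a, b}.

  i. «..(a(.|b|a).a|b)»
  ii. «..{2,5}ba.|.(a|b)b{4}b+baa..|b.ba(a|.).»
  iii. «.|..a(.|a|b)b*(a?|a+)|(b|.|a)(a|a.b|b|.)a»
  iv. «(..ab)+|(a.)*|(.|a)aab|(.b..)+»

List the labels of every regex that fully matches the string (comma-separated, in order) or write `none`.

iii

i → no match
ii → no match
iii → match
iv → no match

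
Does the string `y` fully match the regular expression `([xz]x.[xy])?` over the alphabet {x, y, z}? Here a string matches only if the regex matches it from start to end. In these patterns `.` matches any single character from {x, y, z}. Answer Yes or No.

No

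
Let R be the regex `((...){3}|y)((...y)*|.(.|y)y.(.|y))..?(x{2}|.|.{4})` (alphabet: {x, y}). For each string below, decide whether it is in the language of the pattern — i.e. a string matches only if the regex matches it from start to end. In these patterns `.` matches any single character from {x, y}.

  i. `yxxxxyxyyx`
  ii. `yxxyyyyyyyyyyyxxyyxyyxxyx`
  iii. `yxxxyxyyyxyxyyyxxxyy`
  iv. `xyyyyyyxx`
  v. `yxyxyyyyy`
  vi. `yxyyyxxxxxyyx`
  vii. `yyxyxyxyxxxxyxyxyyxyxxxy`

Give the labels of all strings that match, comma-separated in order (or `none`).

none

i → no match
ii → no match
iii → no match
iv → no match
v → no match
vi → no match
vii → no match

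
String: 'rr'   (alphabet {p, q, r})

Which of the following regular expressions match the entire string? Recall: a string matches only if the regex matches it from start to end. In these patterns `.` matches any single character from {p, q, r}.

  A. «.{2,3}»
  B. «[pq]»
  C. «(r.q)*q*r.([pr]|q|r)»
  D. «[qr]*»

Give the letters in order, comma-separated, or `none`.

A, D

A → match
B → no match
C → no match
D → match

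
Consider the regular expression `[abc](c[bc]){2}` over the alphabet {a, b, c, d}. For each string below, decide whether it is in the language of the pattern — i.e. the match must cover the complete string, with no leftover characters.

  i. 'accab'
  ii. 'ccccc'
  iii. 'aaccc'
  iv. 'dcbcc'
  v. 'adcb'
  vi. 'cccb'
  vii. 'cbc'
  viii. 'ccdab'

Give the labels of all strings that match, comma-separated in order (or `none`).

i → no match
ii → match
iii → no match
iv → no match
v → no match
vi → no match
vii → no match
viii → no match

ii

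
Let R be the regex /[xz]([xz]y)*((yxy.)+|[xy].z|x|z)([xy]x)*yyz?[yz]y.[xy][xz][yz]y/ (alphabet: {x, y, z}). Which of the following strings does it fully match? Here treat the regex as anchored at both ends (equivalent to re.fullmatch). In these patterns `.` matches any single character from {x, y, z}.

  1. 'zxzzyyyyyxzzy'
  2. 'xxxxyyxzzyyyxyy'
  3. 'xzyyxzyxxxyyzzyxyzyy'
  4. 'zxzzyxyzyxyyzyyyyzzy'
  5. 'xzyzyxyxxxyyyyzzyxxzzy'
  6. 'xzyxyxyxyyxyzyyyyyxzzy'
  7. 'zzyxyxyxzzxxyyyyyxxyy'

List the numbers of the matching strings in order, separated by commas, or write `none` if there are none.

1 → match
2 → no match
3 → match
4 → no match
5 → no match
6 → match
7 → match

1, 3, 6, 7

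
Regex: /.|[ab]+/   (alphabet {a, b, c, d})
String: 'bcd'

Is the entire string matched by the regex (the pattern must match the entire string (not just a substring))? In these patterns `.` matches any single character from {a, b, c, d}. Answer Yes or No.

No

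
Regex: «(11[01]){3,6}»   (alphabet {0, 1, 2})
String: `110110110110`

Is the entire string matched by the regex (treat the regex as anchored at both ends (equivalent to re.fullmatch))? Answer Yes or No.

Yes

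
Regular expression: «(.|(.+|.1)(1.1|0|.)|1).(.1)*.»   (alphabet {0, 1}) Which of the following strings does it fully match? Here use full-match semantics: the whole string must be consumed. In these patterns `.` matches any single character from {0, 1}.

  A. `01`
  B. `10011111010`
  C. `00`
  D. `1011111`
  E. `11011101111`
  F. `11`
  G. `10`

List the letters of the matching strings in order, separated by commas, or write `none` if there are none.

B, D, E

A → no match
B → match
C → no match
D → match
E → match
F → no match
G → no match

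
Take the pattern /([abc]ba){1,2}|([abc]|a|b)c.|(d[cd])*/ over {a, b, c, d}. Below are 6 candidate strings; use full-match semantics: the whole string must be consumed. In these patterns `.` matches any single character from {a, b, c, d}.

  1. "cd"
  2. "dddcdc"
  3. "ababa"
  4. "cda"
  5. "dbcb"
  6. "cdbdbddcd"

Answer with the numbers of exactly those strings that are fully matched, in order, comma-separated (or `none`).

1 → no match
2 → match
3 → no match
4 → no match
5 → no match
6 → no match

2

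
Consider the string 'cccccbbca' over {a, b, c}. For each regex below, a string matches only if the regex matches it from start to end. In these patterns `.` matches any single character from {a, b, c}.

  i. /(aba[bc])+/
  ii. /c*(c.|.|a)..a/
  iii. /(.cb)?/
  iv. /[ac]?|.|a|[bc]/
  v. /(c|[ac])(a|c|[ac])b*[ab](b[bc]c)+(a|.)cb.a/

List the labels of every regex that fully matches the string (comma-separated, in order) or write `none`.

ii

i → no match — must start with 'aba'
ii → match
iii → no match
iv → no match
v → no match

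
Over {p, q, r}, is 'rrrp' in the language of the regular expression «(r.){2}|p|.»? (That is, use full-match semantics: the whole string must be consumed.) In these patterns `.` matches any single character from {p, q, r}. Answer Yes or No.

Yes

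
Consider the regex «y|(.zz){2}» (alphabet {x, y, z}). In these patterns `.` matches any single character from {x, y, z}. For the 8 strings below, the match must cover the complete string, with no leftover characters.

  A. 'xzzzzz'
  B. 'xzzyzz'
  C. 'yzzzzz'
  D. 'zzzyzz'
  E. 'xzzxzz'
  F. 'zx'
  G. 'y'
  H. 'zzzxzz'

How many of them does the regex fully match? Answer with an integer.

7

A → match
B → match
C → match
D → match
E → match
F → no match
G → match
H → match
Total matched: 7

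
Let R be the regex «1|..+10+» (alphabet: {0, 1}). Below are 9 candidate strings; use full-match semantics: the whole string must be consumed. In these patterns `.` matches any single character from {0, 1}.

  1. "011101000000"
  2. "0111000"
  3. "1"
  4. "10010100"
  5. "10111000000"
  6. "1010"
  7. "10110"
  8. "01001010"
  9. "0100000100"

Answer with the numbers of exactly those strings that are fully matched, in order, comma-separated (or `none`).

1, 2, 3, 4, 5, 6, 7, 8, 9

1 → match
2 → match
3 → match
4 → match
5 → match
6 → match
7 → match
8 → match
9 → match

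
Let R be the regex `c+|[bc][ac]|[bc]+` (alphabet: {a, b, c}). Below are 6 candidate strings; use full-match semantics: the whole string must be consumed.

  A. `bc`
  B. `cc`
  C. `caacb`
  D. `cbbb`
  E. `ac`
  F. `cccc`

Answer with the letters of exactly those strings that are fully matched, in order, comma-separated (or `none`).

A → match
B → match
C → no match
D → match
E → no match
F → match

A, B, D, F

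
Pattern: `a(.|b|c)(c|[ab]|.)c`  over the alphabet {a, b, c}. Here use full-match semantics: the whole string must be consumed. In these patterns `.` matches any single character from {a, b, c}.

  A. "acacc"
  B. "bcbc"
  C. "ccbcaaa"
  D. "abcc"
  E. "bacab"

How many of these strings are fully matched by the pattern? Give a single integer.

1

A. "acacc" → no match
B. "bcbc" → no match — must start with "a"
C. "ccbcaaa" → no match — must start with "a"
D. "abcc" → match
E. "bacab" → no match — must start with "a"
Total matched: 1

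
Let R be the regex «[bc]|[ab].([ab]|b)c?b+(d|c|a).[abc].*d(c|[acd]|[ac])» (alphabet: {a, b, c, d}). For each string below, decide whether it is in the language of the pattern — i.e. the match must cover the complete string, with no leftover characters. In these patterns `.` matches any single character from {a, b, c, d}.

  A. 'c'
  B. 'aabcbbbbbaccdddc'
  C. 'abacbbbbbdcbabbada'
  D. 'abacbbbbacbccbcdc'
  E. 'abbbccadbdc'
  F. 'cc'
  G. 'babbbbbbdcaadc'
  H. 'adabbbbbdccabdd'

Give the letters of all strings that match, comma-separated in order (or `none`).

A, B, C, D, E, G, H

A. 'c' → match
B → match
C → match
D → match
E. 'abbbccadbdc' → match
F. 'cc' → no match
G → match
H → match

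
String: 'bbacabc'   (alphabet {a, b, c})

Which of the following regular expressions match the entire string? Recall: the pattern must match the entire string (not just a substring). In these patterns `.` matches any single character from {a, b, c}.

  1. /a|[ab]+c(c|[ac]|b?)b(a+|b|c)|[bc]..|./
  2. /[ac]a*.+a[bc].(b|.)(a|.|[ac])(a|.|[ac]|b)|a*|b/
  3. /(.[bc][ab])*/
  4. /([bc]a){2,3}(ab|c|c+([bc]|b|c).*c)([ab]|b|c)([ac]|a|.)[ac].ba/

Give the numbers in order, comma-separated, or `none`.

1

1 → match
2 → no match
3 → no match
4 → no match — must end with 'ba'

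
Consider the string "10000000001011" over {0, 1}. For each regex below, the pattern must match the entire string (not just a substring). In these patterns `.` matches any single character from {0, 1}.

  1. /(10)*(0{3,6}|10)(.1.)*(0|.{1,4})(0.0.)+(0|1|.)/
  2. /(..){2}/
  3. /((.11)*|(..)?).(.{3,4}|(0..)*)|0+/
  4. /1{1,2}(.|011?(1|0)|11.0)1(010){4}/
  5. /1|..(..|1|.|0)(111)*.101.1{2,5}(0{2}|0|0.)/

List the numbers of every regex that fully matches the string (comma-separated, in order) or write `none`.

1 → match
2 → no match
3 → no match
4 → no match — must end with "010"
5 → no match

1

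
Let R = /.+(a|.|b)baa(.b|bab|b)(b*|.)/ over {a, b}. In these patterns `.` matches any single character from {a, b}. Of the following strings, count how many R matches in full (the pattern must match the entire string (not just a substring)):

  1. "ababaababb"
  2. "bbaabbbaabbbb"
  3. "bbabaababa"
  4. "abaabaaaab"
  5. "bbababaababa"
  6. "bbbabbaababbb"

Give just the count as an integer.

5

1 → match
2 → match
3 → match
4 → no match
5 → match
6 → match
Total matched: 5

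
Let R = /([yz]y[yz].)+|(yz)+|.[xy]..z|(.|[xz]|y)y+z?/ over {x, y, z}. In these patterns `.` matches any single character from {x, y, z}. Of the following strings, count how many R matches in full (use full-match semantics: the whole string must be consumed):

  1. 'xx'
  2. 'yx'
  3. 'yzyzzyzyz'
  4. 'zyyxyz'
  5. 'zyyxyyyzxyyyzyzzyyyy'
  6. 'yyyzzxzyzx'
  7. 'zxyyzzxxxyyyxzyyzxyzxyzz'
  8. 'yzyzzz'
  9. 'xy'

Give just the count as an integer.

1 → no match
2 → no match
3 → no match
4 → no match
5 → no match
6 → no match
7 → no match
8 → no match
9 → match
Total matched: 1

1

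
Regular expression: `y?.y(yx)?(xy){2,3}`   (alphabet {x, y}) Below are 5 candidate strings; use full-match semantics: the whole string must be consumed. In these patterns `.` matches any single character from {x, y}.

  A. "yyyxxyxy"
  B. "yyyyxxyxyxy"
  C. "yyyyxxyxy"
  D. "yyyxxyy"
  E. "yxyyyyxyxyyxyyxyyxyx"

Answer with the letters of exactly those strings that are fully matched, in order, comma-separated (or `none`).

A. "yyyxxyxy" → match
B. "yyyyxxyxyxy" → match
C. "yyyyxxyxy" → match
D. "yyyxxyy" → no match — must end with "xy"
E → no match — must end with "xy"

A, B, C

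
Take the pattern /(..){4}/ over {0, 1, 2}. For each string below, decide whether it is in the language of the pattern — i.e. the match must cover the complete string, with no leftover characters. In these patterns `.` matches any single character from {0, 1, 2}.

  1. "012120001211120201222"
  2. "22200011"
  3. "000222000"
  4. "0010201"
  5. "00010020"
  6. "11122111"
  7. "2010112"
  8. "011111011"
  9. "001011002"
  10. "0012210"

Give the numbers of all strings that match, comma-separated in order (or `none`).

2, 5, 6

1 → no match
2. "22200011" → match
3. "000222000" → no match
4. "0010201" → no match
5. "00010020" → match
6. "11122111" → match
7. "2010112" → no match
8. "011111011" → no match
9. "001011002" → no match
10. "0012210" → no match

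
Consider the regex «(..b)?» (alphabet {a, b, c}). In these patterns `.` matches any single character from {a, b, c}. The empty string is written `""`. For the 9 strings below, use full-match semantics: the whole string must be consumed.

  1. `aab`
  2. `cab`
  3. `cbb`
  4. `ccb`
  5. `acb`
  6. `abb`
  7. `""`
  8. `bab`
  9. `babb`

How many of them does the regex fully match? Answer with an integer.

1. `aab` → match
2. `cab` → match
3. `cbb` → match
4. `ccb` → match
5. `acb` → match
6. `abb` → match
7. `""` → match
8. `bab` → match
9. `babb` → no match
Total matched: 8

8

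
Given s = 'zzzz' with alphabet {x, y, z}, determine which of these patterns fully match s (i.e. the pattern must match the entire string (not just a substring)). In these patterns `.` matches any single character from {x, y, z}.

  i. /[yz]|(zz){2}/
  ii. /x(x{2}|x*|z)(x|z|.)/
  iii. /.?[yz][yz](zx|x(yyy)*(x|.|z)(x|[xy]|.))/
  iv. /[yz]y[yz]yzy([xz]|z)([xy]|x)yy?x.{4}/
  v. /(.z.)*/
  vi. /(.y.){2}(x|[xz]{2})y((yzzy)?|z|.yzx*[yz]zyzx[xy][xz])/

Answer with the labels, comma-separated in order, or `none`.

i → match
ii → no match — must start with 'x'
iii → no match
iv → no match
v → no match
vi → no match

i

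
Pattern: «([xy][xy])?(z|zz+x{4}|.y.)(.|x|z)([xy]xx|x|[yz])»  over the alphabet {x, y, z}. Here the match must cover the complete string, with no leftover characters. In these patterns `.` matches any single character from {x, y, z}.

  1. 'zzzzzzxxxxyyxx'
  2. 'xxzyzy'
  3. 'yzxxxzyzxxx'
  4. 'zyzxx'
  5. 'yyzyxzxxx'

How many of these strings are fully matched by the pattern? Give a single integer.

1 → match
2. 'xxzyzy' → no match
3. 'yzxxxzyzxxx' → no match
4. 'zyzxx' → match
5. 'yyzyxzxxx' → match
Total matched: 3

3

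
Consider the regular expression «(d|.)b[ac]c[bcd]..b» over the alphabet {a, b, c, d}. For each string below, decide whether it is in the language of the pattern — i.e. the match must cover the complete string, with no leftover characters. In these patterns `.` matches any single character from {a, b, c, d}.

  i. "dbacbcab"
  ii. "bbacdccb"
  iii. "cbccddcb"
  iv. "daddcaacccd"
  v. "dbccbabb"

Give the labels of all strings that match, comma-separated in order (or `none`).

i → match
ii → match
iii → match
iv → no match — must end with "b"
v → match

i, ii, iii, v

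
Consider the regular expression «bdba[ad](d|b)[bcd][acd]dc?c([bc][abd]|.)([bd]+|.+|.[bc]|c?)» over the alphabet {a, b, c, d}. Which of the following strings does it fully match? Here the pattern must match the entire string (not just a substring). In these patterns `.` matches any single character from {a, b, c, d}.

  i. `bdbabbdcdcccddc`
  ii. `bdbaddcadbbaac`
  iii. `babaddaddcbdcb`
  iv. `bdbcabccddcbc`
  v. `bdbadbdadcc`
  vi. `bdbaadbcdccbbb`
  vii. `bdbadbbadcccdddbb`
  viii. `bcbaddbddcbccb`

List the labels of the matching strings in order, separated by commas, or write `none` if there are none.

i → no match
ii → no match
iii → no match — must start with `bdba`
iv → no match — must start with `bdba`
v → match
vi → match
vii → match
viii → no match — must start with `bdba`

v, vi, vii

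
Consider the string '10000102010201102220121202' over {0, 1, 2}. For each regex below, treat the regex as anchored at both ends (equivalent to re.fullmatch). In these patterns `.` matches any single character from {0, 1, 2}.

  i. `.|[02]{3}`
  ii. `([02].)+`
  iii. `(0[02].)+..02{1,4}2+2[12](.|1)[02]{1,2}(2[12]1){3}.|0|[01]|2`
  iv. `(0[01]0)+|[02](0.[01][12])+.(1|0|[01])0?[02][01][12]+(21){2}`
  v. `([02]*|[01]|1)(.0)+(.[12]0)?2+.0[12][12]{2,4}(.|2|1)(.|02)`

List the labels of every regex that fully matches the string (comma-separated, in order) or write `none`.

i → no match
ii → no match
iii → no match
iv → no match
v → match

v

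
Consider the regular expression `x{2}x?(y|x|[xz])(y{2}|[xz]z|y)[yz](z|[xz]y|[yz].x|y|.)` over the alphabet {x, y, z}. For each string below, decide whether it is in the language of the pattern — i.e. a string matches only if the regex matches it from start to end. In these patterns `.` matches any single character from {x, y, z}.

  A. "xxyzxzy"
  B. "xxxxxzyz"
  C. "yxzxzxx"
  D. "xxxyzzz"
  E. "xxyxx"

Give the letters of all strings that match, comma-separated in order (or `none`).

A → no match
B → match
C → no match — must start with "x"
D → no match
E → no match

B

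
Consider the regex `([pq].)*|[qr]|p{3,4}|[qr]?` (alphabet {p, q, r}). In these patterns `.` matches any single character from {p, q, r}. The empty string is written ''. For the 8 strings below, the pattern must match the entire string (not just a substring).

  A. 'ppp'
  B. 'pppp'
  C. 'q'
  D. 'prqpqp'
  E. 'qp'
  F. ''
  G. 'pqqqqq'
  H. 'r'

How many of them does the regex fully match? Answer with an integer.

8

A → match
B → match
C → match
D → match
E → match
F → match
G → match
H → match
Total matched: 8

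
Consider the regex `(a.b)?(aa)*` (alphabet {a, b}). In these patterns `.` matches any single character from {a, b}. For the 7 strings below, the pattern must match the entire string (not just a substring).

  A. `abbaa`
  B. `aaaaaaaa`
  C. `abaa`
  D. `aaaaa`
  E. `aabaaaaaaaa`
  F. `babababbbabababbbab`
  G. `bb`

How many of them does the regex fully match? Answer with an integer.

3

A. `abbaa` → match
B. `aaaaaaaa` → match
C. `abaa` → no match
D. `aaaaa` → no match
E. `aabaaaaaaaa` → match
F → no match
G. `bb` → no match
Total matched: 3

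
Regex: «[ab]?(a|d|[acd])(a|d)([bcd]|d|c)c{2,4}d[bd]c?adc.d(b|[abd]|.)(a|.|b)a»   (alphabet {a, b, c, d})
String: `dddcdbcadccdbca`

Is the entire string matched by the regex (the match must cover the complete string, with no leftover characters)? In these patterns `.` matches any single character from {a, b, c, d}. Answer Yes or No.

No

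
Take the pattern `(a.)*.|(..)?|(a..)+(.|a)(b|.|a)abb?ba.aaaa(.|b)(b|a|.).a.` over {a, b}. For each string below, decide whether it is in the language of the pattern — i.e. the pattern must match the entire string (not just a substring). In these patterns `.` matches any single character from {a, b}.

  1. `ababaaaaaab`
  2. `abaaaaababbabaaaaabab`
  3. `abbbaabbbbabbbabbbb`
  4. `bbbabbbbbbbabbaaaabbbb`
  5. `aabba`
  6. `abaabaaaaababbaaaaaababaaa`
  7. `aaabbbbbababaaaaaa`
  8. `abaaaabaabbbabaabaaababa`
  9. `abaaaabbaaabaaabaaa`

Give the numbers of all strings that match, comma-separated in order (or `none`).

1. `ababaaaaaab` → match
2 → no match
3 → no match
4 → no match
5. `aabba` → no match
6 → no match
7 → no match
8 → no match
9 → no match

1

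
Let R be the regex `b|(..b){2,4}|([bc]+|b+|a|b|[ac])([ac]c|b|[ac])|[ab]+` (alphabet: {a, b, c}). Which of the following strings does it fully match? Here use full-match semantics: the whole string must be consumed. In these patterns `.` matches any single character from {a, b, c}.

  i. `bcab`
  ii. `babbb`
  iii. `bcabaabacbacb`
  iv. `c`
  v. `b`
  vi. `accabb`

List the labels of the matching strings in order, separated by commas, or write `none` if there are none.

i. `bcab` → no match
ii. `babbb` → match
iii → no match
iv. `c` → no match
v. `b` → match
vi. `accabb` → no match

ii, v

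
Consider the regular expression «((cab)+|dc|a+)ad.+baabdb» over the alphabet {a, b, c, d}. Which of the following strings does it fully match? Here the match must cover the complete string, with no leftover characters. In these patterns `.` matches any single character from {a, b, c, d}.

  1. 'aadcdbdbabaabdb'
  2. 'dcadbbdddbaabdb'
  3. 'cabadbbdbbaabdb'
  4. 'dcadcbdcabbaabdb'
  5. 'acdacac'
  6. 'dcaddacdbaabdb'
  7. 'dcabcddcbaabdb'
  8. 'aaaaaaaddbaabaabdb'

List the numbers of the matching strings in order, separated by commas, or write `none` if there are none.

1, 2, 3, 4, 6, 8

1 → match
2 → match
3 → match
4 → match
5. 'acdacac' → no match — must end with 'baabdb'
6 → match
7 → no match
8 → match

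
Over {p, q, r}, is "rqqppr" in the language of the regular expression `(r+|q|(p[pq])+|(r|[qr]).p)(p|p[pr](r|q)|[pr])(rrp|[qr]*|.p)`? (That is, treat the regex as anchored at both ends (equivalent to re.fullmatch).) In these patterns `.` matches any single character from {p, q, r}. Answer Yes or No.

No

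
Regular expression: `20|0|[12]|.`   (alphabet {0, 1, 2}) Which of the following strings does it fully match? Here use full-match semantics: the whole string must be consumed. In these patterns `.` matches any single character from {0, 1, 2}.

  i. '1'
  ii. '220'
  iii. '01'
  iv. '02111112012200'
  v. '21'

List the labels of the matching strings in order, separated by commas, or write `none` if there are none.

i → match
ii → no match
iii → no match
iv → no match
v → no match

i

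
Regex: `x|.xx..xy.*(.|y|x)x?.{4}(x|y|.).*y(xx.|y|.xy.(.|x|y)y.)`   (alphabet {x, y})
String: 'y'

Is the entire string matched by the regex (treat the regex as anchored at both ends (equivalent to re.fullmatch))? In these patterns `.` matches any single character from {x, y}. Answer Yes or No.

No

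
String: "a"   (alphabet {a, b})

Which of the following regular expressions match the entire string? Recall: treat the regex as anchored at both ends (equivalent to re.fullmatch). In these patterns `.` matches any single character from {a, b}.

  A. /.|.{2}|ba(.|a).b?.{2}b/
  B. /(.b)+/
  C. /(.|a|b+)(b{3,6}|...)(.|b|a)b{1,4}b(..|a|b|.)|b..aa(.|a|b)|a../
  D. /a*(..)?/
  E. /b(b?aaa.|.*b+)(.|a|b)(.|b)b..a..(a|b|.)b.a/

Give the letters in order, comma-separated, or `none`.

A, D

A → match
B → no match — must end with "b"
C → no match
D → match
E → no match — must start with "b"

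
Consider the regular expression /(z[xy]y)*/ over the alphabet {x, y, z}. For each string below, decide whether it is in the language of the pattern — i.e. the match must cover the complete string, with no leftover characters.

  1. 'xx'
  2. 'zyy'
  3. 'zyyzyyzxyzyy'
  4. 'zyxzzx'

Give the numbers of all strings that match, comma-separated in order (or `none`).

1 → no match
2 → match
3 → match
4 → no match

2, 3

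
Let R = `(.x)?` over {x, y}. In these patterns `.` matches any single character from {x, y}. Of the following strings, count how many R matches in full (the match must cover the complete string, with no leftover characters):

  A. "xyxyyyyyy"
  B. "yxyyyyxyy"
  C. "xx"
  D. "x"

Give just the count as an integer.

1

A → no match
B → no match
C → match
D → no match
Total matched: 1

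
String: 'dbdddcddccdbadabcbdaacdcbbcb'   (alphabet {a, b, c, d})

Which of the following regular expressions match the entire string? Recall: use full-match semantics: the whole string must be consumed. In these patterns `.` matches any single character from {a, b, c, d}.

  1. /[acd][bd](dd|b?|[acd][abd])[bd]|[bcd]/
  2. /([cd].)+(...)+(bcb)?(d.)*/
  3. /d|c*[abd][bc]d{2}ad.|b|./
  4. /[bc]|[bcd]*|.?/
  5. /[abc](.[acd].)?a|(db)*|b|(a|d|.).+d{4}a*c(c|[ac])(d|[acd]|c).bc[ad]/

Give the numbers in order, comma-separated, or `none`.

1 → no match
2 → match
3 → no match
4 → no match
5 → no match

2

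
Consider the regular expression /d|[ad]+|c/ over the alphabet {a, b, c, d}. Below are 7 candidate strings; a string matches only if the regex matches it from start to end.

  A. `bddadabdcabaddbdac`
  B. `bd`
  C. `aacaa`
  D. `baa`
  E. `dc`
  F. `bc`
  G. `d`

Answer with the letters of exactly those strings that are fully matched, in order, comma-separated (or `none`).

G

A → no match
B. `bd` → no match
C. `aacaa` → no match
D. `baa` → no match
E. `dc` → no match
F. `bc` → no match
G. `d` → match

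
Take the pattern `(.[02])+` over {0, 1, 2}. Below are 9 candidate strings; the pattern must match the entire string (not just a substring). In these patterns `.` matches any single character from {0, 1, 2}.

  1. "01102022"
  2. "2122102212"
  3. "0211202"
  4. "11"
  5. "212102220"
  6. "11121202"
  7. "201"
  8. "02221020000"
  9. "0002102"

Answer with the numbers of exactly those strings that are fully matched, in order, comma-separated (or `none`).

1 → no match
2 → no match
3 → no match
4 → no match
5 → no match
6 → no match
7 → no match
8 → no match
9 → no match

none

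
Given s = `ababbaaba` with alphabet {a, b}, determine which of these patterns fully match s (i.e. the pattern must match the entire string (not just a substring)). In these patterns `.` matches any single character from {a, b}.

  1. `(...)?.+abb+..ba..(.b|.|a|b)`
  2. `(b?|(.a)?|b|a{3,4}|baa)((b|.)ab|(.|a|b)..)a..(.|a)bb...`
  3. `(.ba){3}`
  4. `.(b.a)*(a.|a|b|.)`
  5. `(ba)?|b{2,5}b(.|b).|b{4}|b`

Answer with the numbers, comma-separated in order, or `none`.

3

1 → no match
2 → no match
3 → match
4 → no match
5 → no match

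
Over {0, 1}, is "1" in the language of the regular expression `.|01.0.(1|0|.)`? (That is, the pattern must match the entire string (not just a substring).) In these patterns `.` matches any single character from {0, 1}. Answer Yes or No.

Yes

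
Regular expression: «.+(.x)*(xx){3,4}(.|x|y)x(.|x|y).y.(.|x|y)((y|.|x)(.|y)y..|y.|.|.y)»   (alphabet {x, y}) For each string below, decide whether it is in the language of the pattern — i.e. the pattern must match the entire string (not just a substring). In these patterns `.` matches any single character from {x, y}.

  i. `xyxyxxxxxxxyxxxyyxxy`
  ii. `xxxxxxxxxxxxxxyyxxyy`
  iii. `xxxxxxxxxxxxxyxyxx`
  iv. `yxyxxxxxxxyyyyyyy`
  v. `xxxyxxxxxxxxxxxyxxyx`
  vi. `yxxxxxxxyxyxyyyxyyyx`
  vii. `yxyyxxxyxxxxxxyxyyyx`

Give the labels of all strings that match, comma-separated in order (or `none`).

i, ii, v, vi

i → match
ii → match
iii → no match
iv → no match
v → match
vi → match
vii → no match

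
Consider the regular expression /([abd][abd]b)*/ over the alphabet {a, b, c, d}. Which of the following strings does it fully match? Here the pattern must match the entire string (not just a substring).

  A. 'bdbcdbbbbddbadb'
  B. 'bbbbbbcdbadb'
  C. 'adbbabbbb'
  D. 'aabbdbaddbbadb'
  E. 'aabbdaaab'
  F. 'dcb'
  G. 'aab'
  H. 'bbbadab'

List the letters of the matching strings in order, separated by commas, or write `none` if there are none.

A → no match
B. 'bbbbbbcdbadb' → no match
C. 'adbbabbbb' → match
D → no match
E. 'aabbdaaab' → no match
F. 'dcb' → no match
G. 'aab' → match
H. 'bbbadab' → no match

C, G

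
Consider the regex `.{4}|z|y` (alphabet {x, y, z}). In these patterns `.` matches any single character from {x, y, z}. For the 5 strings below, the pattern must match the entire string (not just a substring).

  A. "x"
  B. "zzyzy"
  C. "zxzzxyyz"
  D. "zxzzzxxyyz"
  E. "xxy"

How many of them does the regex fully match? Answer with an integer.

0

A → no match
B → no match
C → no match
D → no match
E → no match
Total matched: 0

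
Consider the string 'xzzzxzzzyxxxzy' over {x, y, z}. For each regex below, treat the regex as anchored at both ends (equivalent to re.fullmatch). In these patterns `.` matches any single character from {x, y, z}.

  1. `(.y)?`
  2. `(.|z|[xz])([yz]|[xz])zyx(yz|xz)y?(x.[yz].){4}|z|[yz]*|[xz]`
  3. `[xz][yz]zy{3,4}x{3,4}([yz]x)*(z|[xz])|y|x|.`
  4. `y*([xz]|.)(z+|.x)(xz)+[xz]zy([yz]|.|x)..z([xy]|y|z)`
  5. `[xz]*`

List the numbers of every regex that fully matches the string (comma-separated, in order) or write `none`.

1 → no match
2 → no match
3 → no match
4 → match
5 → no match

4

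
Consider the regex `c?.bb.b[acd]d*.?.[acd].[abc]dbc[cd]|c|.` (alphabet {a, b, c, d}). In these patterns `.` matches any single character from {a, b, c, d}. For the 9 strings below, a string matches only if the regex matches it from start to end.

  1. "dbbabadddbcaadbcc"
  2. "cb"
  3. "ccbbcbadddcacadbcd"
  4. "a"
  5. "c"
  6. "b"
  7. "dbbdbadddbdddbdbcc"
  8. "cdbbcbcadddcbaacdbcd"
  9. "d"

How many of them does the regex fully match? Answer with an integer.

1 → match
2 → no match
3 → match
4 → match
5 → match
6 → match
7 → match
8 → no match
9 → match
Total matched: 7

7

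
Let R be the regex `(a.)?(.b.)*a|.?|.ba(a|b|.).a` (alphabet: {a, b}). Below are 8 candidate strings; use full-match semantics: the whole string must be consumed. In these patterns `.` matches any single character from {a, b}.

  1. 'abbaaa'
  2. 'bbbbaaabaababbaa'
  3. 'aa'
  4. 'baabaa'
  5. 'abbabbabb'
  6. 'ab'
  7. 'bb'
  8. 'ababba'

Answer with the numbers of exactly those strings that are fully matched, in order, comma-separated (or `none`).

8

1 → no match
2 → no match
3 → no match
4 → no match
5 → no match
6 → no match
7 → no match
8 → match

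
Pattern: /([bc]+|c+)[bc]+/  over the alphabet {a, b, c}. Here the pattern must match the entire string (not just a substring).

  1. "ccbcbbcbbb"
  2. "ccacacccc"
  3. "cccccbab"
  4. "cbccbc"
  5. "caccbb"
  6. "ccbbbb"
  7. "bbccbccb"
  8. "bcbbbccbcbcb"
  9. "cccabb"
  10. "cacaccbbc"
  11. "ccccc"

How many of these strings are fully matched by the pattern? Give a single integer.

6

1 → match
2 → no match
3 → no match
4 → match
5 → no match
6 → match
7 → match
8 → match
9 → no match
10 → no match
11 → match
Total matched: 6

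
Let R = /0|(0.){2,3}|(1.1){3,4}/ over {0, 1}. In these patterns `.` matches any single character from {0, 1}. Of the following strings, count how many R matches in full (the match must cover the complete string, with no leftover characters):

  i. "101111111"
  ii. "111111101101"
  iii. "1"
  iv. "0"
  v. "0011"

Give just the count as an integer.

i → match
ii → match
iii → no match
iv → match
v → no match
Total matched: 3

3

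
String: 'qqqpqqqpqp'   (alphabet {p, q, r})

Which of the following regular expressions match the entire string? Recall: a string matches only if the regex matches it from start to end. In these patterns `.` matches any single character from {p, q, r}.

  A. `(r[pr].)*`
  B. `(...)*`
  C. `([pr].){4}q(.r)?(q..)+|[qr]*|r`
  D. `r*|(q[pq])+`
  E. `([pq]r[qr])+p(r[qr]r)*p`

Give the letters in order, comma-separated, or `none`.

A → no match
B → no match
C → no match
D → match
E → no match

D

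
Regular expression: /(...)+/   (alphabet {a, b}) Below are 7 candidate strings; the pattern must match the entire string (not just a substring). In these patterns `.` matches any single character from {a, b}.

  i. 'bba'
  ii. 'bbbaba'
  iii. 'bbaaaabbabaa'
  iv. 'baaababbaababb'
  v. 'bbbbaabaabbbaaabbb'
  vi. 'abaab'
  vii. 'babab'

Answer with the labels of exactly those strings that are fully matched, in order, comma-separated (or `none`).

i, ii, iii, v

i → match
ii → match
iii → match
iv → no match
v → match
vi → no match
vii → no match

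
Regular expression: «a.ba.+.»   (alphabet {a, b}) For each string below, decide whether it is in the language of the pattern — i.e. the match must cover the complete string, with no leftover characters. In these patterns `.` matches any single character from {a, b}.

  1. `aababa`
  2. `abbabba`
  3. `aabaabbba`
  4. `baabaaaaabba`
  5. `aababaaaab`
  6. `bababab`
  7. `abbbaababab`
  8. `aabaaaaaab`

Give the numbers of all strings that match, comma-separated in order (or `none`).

1 → match
2 → match
3 → match
4 → no match — must start with `a`
5 → match
6 → no match — must start with `a`
7 → no match
8 → match

1, 2, 3, 5, 8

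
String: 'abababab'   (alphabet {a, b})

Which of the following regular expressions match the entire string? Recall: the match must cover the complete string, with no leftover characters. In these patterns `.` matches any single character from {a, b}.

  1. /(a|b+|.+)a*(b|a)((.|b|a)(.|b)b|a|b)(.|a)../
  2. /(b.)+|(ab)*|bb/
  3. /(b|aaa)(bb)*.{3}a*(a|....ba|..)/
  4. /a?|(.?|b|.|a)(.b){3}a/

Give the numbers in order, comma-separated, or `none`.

1, 2

1 → match
2 → match
3 → no match
4 → no match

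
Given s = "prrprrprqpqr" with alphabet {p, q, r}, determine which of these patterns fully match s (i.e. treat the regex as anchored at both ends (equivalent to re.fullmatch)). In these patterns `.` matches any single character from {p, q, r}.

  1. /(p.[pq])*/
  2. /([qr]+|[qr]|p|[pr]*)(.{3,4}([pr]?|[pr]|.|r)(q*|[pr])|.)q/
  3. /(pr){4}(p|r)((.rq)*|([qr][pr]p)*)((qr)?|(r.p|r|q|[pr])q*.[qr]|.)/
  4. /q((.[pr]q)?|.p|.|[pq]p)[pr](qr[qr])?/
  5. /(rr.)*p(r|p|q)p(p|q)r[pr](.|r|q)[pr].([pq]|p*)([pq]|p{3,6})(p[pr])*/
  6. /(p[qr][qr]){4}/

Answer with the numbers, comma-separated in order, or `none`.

6

1 → no match
2 → no match — must end with "q"
3 → no match
4 → no match — must start with "q"
5 → no match
6 → match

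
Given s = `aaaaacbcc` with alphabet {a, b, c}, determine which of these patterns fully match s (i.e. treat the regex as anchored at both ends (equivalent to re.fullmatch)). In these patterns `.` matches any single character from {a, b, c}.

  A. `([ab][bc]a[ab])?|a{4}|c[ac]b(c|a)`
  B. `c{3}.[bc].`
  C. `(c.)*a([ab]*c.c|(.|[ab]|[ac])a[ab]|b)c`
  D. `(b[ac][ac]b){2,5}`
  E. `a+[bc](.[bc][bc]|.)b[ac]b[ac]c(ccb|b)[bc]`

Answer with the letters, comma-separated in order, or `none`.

A → no match
B → no match — must start with `c`
C → match
D → no match — must start with `b`
E → no match

C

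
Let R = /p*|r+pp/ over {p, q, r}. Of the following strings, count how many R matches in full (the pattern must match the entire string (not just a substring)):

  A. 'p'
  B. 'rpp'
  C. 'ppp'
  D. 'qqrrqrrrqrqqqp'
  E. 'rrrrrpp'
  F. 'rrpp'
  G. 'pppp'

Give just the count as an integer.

A → match
B → match
C → match
D → no match
E → match
F → match
G → match
Total matched: 6

6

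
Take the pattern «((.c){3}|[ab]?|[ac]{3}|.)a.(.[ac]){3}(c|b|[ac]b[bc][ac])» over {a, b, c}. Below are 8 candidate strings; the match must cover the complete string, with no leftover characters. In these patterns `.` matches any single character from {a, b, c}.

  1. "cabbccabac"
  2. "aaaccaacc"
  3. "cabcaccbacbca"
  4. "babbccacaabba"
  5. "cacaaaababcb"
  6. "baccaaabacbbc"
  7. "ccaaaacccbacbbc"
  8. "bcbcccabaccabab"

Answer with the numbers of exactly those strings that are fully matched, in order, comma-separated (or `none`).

1. "cabbccabac" → match
2. "aaaccaacc" → match
3 → match
4 → match
5. "cacaaaababcb" → match
6 → match
7 → match
8 → match

1, 2, 3, 4, 5, 6, 7, 8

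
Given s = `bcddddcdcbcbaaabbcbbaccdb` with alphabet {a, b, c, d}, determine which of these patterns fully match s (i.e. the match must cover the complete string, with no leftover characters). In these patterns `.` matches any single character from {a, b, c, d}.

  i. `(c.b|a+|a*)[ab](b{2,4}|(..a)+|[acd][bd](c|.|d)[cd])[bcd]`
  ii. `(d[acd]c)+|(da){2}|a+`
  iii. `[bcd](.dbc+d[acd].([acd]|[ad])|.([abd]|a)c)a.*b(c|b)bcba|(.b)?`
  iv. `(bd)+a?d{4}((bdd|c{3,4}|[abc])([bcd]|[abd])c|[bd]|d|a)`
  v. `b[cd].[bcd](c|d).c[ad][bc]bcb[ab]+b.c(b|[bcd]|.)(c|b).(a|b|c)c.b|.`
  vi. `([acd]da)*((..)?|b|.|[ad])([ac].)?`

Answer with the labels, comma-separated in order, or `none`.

v

i → no match
ii → no match
iii → no match
iv → no match — must start with `bd`
v → match
vi → no match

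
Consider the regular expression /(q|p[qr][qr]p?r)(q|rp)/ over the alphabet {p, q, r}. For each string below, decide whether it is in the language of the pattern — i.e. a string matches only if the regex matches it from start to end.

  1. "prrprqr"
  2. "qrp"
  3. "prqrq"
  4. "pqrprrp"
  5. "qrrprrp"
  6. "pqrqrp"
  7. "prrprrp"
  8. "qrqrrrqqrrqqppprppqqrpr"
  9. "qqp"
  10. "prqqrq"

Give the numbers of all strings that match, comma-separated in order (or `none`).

2, 3, 4, 7

1 → no match
2 → match
3 → match
4 → match
5 → no match
6 → no match
7 → match
8 → no match
9 → no match
10 → no match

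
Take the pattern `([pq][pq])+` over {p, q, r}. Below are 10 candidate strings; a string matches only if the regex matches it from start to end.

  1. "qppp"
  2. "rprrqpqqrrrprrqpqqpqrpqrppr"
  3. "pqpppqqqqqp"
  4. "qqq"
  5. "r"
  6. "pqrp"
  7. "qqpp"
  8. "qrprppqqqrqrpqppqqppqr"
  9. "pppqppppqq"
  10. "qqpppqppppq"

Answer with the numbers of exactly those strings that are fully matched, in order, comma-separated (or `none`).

1 → match
2 → no match
3 → no match
4 → no match
5 → no match
6 → no match
7 → match
8 → no match
9 → match
10 → no match

1, 7, 9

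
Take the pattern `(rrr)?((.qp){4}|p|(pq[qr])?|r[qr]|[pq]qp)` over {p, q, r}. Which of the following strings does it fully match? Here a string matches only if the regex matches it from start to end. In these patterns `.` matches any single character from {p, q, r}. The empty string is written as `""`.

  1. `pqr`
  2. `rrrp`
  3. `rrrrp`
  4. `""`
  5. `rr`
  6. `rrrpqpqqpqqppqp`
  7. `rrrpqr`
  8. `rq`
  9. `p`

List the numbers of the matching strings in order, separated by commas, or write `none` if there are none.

1, 2, 4, 5, 6, 7, 8, 9

1. `pqr` → match
2. `rrrp` → match
3. `rrrrp` → no match
4. `""` → match
5. `rr` → match
6 → match
7. `rrrpqr` → match
8. `rq` → match
9. `p` → match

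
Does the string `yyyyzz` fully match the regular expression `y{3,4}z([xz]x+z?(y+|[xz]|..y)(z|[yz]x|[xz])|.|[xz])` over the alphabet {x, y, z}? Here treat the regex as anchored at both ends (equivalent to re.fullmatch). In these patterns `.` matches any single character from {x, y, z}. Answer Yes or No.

Yes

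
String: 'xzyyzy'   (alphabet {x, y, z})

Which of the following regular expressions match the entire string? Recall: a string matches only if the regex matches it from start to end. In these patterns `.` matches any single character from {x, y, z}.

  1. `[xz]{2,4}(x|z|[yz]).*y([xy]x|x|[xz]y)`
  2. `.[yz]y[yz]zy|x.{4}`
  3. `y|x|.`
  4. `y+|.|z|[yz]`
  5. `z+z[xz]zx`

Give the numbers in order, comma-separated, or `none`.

1 → match
2 → match
3 → no match
4 → no match
5 → no match — must start with 'z'

1, 2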